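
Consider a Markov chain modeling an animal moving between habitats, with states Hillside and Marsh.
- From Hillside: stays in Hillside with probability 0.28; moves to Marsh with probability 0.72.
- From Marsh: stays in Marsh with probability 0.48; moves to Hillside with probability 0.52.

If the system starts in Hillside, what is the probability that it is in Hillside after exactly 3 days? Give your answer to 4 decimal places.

Propagate the distribution vector 3 days from Hillside.
After 0 days: (1.0000, 0.0000)
After 1 day: (0.2800, 0.7200)
After 2 days: (0.4528, 0.5472)
After 3 days: (0.4113, 0.5887)
P(in Hillside after 3 days) = 0.4113

0.4113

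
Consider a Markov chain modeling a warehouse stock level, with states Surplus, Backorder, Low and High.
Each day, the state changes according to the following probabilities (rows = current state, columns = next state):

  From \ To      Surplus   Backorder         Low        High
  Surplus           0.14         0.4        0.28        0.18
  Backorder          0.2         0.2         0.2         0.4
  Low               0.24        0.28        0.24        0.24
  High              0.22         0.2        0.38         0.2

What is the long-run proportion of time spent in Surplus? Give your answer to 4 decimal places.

Let the stationary distribution be π with π = πP and π_1 + π_2 + π_3 + π_4 = 1.
π_1 = 0.14·π_1 + 0.2·π_2 + 0.24·π_3 + 0.22·π_4
π_2 = 0.4·π_1 + 0.2·π_2 + 0.28·π_3 + 0.2·π_4
π_3 = 0.28·π_1 + 0.2·π_2 + 0.24·π_3 + 0.38·π_4
Solving with the normalization constraint gives π = (0.2039, 0.2627, 0.2740, 0.2594).
So the stationary probability of Surplus is 0.2039.

0.2039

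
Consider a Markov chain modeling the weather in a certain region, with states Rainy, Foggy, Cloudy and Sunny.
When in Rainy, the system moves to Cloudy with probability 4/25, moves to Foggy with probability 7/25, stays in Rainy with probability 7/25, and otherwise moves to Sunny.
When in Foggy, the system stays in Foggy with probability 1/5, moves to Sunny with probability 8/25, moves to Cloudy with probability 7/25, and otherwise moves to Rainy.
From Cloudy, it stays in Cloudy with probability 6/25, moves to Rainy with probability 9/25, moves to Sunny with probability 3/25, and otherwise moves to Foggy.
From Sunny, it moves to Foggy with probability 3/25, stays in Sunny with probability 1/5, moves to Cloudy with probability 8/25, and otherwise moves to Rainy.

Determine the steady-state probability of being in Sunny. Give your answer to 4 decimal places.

0.2315

Let the stationary distribution be π with π = πP and π_1 + π_2 + π_3 + π_4 = 1.
π_1 = 0.28·π_1 + 0.2·π_2 + 0.36·π_3 + 0.36·π_4
π_2 = 0.28·π_1 + 0.2·π_2 + 0.28·π_3 + 0.12·π_4
π_3 = 0.16·π_1 + 0.28·π_2 + 0.24·π_3 + 0.32·π_4
Solving with the normalization constraint gives π = (0.3000, 0.2250, 0.2435, 0.2315).
So the stationary probability of Sunny is 0.2315.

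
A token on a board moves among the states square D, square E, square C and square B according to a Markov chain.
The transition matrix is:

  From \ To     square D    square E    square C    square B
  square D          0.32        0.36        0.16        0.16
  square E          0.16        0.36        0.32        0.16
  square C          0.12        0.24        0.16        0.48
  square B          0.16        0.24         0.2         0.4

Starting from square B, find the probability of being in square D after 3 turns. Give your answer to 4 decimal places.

0.1798

Propagate the distribution vector 3 turns from square B.
After 0 turns: (0.0000, 0.0000, 0.0000, 1.0000)
After 1 turn: (0.1600, 0.2400, 0.2000, 0.4000)
After 2 turns: (0.1776, 0.2880, 0.2144, 0.3200)
After 3 turns: (0.1798, 0.2959, 0.2189, 0.3054)
P(in square D after 3 turns) = 0.1798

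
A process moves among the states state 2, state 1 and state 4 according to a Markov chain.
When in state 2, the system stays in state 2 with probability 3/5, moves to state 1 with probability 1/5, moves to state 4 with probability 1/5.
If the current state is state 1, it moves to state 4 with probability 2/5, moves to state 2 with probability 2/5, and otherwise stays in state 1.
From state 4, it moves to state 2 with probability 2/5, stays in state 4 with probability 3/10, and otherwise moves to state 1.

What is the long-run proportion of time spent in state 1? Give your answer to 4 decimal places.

0.2273

Let the stationary distribution be π with π = πP and π_1 + π_2 + π_3 = 1.
π_1 = 0.6·π_1 + 0.4·π_2 + 0.4·π_3
π_2 = 0.2·π_1 + 0.2·π_2 + 0.3·π_3
Solving with the normalization constraint gives π = (0.5000, 0.2273, 0.2727).
So the stationary probability of state 1 is 0.2273.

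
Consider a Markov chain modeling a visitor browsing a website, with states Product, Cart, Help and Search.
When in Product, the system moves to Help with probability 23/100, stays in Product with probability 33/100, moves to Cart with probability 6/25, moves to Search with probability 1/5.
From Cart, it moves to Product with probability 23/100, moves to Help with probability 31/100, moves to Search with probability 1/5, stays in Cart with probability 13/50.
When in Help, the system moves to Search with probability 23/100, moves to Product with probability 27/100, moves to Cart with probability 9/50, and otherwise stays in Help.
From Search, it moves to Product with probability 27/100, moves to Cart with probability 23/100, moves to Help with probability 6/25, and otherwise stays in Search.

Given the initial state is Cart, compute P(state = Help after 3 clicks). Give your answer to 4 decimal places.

0.2754

Propagate the distribution vector 3 clicks from Cart.
After 0 clicks: (0.0000, 1.0000, 0.0000, 0.0000)
After 1 click: (0.2300, 0.2600, 0.3100, 0.2000)
After 2 clicks: (0.2734, 0.2246, 0.2807, 0.2213)
After 3 clicks: (0.2774, 0.2254, 0.2754, 0.2217)
P(in Help after 3 clicks) = 0.2754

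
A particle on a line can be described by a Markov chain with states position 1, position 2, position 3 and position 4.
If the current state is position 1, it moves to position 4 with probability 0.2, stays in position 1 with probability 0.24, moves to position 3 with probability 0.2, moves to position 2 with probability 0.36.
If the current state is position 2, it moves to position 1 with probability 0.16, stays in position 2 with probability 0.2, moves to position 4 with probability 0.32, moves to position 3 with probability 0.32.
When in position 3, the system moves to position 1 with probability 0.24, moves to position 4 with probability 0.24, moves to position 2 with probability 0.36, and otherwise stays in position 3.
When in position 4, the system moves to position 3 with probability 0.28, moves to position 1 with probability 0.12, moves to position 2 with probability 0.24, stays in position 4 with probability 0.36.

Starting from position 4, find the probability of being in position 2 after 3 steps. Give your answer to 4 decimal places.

0.2797

Propagate the distribution vector 3 steps from position 4.
After 0 steps: (0.0000, 0.0000, 0.0000, 1.0000)
After 1 step: (0.1200, 0.2400, 0.2800, 0.3600)
After 2 steps: (0.1776, 0.2784, 0.2464, 0.2976)
After 3 steps: (0.1820, 0.2797, 0.2474, 0.2909)
P(in position 2 after 3 steps) = 0.2797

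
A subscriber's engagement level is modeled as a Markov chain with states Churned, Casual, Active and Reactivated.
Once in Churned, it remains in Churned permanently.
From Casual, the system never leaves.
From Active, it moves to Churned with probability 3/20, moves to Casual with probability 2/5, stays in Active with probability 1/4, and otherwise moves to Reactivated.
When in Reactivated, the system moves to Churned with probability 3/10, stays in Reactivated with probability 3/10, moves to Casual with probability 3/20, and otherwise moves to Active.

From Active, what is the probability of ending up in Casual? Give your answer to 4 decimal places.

Let h(s) be the probability of absorption at Casual starting from transient state s. Then h(Casual) = 1 and h(Churned) = 0. By first-step analysis:
h(Active) = 0.15·0 + 0.4·1 + 0.25·h(Active) + 0.2·h(Reactivated)
h(Reactivated) = 0.3·0 + 0.15·1 + 0.25·h(Active) + 0.3·h(Reactivated)
Solving: h(Active) = 0.6526, h(Reactivated) = 0.4474.
Starting from Active, the probability is 0.6526.

0.6526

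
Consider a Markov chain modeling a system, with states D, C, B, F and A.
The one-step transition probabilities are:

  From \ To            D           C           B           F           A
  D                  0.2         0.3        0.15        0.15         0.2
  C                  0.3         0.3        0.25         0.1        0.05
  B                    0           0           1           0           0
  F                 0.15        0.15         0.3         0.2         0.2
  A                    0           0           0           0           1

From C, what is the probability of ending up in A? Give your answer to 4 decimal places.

Let h(s) be the probability of absorption at A starting from transient state s. Then h(A) = 1 and h(B) = 0. By first-step analysis:
h(D) = 0.2·h(D) + 0.3·h(C) + 0.15·0 + 0.15·h(F) + 0.2·1
h(C) = 0.3·h(D) + 0.3·h(C) + 0.25·0 + 0.1·h(F) + 0.05·1
h(F) = 0.15·h(D) + 0.15·h(C) + 0.3·0 + 0.2·h(F) + 0.2·1
Solving: h(D) = 0.4425, h(C) = 0.3171, h(F) = 0.3924.
Starting from C, the probability is 0.3171.

0.3171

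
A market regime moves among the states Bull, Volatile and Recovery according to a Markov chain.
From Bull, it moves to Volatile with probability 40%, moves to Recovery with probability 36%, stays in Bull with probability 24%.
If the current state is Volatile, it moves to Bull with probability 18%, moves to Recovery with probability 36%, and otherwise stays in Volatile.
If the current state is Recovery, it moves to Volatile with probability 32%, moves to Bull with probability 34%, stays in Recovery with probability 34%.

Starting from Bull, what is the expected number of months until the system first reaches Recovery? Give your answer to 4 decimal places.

Let t(s) be the expected number of months to first reach Recovery from state s, with t(Recovery) = 0. Conditioning on the first month:
t(Bull) = 1 + 0.24·t(Bull) + 0.4·t(Volatile)
t(Volatile) = 1 + 0.18·t(Bull) + 0.46·t(Volatile)
Solving: t(Bull) = 2.7778, t(Volatile) = 2.7778.
Expected months from Bull to Recovery: 2.7778.

2.7778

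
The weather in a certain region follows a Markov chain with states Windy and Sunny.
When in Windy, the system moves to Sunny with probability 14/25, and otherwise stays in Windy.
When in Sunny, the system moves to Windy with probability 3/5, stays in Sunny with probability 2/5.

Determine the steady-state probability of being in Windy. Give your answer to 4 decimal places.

0.5172

Let the stationary distribution be π with π = πP and π_1 + π_2 = 1.
π_1 = 0.44·π_1 + 0.6·π_2
Solving with the normalization constraint gives π = (0.5172, 0.4828).
So the stationary probability of Windy is 0.5172.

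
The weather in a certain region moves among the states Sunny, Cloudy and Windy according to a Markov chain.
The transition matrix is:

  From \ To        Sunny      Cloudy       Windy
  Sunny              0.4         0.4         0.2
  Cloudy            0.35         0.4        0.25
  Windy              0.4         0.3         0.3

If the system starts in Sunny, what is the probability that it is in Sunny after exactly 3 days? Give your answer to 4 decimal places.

Propagate the distribution vector 3 days from Sunny.
After 0 days: (1.0000, 0.0000, 0.0000)
After 1 day: (0.4000, 0.4000, 0.2000)
After 2 days: (0.3800, 0.3800, 0.2400)
After 3 days: (0.3810, 0.3760, 0.2430)
P(in Sunny after 3 days) = 0.3810

0.3810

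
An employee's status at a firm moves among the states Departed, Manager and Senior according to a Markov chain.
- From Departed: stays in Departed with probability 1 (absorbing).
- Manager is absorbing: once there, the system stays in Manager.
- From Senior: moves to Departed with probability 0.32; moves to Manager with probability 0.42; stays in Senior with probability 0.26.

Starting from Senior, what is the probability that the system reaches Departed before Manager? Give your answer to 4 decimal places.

Let h(s) be the probability of absorption at Departed starting from transient state s. Then h(Departed) = 1 and h(Manager) = 0. By first-step analysis:
h(Senior) = 0.32·1 + 0.42·0 + 0.26·h(Senior)
Solving: h(Senior) = 0.4324.
Starting from Senior, the probability is 0.4324.

0.4324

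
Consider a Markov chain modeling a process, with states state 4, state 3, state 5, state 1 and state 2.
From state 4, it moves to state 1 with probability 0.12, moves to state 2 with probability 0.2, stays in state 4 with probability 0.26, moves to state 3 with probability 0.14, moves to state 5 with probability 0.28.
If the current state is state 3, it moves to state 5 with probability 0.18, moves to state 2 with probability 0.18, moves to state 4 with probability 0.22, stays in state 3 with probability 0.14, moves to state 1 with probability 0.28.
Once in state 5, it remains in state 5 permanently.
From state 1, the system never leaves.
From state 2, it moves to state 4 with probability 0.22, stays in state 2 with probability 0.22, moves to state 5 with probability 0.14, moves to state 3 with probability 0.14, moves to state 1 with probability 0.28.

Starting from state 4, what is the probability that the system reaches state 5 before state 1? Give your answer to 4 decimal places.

Let h(s) be the probability of absorption at state 5 starting from transient state s. Then h(state 5) = 1 and h(state 1) = 0. By first-step analysis:
h(state 4) = 0.26·h(state 4) + 0.14·h(state 3) + 0.28·1 + 0.12·0 + 0.2·h(state 2)
h(state 3) = 0.22·h(state 4) + 0.14·h(state 3) + 0.18·1 + 0.28·0 + 0.18·h(state 2)
h(state 2) = 0.22·h(state 4) + 0.14·h(state 3) + 0.14·1 + 0.28·0 + 0.22·h(state 2)
Solving: h(state 4) = 0.5767, h(state 3) = 0.4452, h(state 2) = 0.4220.
Starting from state 4, the probability is 0.5767.

0.5767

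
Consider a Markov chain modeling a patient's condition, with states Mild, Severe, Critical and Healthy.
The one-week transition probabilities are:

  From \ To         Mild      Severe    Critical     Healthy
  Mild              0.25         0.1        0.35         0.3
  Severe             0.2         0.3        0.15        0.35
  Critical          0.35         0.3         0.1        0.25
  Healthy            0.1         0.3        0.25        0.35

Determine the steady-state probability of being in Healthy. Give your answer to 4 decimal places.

Let the stationary distribution be π with π = πP and π_1 + π_2 + π_3 + π_4 = 1.
π_1 = 0.25·π_1 + 0.2·π_2 + 0.35·π_3 + 0.1·π_4
π_2 = 0.1·π_1 + 0.3·π_2 + 0.3·π_3 + 0.3·π_4
π_3 = 0.35·π_1 + 0.15·π_2 + 0.1·π_3 + 0.25·π_4
Solving with the normalization constraint gives π = (0.2107, 0.2579, 0.2133, 0.3181).
So the stationary probability of Healthy is 0.3181.

0.3181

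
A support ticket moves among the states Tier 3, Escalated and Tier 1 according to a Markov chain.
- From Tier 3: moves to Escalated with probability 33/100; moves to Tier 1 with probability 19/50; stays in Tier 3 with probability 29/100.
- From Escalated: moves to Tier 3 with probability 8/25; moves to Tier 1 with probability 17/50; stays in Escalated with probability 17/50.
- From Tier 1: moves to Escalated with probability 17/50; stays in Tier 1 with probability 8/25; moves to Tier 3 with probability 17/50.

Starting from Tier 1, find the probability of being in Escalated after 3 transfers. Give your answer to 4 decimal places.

Propagate the distribution vector 3 transfers from Tier 1.
After 0 transfers: (0.0000, 0.0000, 1.0000)
After 1 transfer: (0.3400, 0.3400, 0.3200)
After 2 transfers: (0.3162, 0.3366, 0.3472)
After 3 transfers: (0.3175, 0.3368, 0.3457)
P(in Escalated after 3 transfers) = 0.3368

0.3368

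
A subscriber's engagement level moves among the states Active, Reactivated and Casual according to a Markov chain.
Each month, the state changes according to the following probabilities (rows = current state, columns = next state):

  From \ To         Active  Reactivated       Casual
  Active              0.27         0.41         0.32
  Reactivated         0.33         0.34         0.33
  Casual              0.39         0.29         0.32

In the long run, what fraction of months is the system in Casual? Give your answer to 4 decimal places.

0.3235

Let the stationary distribution be π with π = πP and π_1 + π_2 + π_3 = 1.
π_1 = 0.27·π_1 + 0.33·π_2 + 0.39·π_3
π_2 = 0.41·π_1 + 0.34·π_2 + 0.29·π_3
Solving with the normalization constraint gives π = (0.3296, 0.3469, 0.3235).
So the stationary probability of Casual is 0.3235.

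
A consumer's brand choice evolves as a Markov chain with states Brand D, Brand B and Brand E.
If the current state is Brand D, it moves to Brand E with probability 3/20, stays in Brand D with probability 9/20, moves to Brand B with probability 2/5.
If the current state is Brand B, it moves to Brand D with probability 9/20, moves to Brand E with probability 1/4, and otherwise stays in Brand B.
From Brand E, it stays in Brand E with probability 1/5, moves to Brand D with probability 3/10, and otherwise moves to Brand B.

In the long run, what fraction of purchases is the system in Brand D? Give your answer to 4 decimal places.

Let the stationary distribution be π with π = πP and π_1 + π_2 + π_3 = 1.
π_1 = 0.45·π_1 + 0.45·π_2 + 0.3·π_3
π_2 = 0.4·π_1 + 0.3·π_2 + 0.5·π_3
Solving with the normalization constraint gives π = (0.4203, 0.3816, 0.1981).
So the stationary probability of Brand D is 0.4203.

0.4203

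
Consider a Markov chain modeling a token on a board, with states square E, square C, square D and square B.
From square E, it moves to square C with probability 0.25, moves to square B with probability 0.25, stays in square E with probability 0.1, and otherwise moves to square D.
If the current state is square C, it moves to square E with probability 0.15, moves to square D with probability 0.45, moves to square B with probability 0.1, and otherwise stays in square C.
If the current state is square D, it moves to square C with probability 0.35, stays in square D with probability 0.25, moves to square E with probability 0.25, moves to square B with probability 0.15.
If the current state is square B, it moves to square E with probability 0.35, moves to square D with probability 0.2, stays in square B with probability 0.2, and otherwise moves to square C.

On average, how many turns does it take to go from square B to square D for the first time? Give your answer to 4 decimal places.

3.1911

Let t(s) be the expected number of turns to first reach square D from state s, with t(square D) = 0. Conditioning on the first turn:
t(square E) = 1 + 0.1·t(square E) + 0.25·t(square C) + 0.25·t(square B)
t(square C) = 1 + 0.15·t(square E) + 0.3·t(square C) + 0.1·t(square B)
t(square B) = 1 + 0.35·t(square E) + 0.25·t(square C) + 0.2·t(square B)
Solving: t(square E) = 2.6806, t(square C) = 2.4589, t(square B) = 3.1911.
Expected turns from square B to square D: 3.1911.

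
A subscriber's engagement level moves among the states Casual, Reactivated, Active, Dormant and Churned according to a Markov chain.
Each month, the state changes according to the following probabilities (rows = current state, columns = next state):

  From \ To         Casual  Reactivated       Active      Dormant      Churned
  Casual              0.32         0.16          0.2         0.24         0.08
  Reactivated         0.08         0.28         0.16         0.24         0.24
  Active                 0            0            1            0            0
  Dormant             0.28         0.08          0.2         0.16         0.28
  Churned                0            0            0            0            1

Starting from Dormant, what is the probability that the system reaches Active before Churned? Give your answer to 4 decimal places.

0.4677

Let h(s) be the probability of absorption at Active starting from transient state s. Then h(Active) = 1 and h(Churned) = 0. By first-step analysis:
h(Casual) = 0.32·h(Casual) + 0.16·h(Reactivated) + 0.2·1 + 0.24·h(Dormant) + 0.08·0
h(Reactivated) = 0.08·h(Casual) + 0.28·h(Reactivated) + 0.16·1 + 0.24·h(Dormant) + 0.24·0
h(Dormant) = 0.28·h(Casual) + 0.08·h(Reactivated) + 0.2·1 + 0.16·h(Dormant) + 0.28·0
Solving: h(Casual) = 0.5629, h(Reactivated) = 0.4407, h(Dormant) = 0.4677.
Starting from Dormant, the probability is 0.4677.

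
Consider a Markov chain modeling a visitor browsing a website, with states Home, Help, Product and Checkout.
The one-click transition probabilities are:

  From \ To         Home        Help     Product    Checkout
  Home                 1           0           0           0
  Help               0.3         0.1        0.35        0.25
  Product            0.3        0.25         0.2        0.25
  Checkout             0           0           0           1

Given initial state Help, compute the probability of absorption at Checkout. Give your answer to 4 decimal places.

Let h(s) be the probability of absorption at Checkout starting from transient state s. Then h(Checkout) = 1 and h(Home) = 0. By first-step analysis:
h(Help) = 0.3·0 + 0.1·h(Help) + 0.35·h(Product) + 0.25·1
h(Product) = 0.3·0 + 0.25·h(Help) + 0.2·h(Product) + 0.25·1
Solving: h(Help) = 0.4545, h(Product) = 0.4545.
Starting from Help, the probability is 0.4545.

0.4545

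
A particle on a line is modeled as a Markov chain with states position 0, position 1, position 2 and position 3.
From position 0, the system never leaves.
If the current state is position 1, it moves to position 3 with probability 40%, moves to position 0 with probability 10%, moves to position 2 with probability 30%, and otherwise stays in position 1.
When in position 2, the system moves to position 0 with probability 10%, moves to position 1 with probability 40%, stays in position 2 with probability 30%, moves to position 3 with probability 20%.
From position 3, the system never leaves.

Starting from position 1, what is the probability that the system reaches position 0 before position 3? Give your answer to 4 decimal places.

Let h(s) be the probability of absorption at position 0 starting from transient state s. Then h(position 0) = 1 and h(position 3) = 0. By first-step analysis:
h(position 1) = 0.1·1 + 0.2·h(position 1) + 0.3·h(position 2) + 0.4·0
h(position 2) = 0.1·1 + 0.4·h(position 1) + 0.3·h(position 2) + 0.2·0
Solving: h(position 1) = 0.2273, h(position 2) = 0.2727.
Starting from position 1, the probability is 0.2273.

0.2273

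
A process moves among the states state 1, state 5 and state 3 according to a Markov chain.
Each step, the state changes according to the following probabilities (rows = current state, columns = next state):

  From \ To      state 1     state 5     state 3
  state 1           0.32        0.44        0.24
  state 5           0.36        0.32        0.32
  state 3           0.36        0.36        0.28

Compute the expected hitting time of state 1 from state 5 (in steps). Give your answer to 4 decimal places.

Let t(s) be the expected number of steps to first reach state 1 from state s, with t(state 1) = 0. Conditioning on the first step:
t(state 5) = 1 + 0.32·t(state 5) + 0.32·t(state 3)
t(state 3) = 1 + 0.36·t(state 5) + 0.28·t(state 3)
Solving: t(state 5) = 2.7778, t(state 3) = 2.7778.
Expected steps from state 5 to state 1: 2.7778.

2.7778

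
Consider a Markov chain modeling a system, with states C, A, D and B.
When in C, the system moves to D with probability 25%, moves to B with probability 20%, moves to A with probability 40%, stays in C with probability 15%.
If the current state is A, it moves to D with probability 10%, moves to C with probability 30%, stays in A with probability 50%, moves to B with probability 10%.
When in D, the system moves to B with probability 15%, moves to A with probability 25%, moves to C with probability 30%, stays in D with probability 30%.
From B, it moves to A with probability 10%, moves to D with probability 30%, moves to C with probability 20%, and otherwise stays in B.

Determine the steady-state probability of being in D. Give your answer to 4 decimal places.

0.2191

Let the stationary distribution be π with π = πP and π_1 + π_2 + π_3 + π_4 = 1.
π_1 = 0.15·π_1 + 0.3·π_2 + 0.3·π_3 + 0.2·π_4
π_2 = 0.4·π_1 + 0.5·π_2 + 0.25·π_3 + 0.1·π_4
π_3 = 0.25·π_1 + 0.1·π_2 + 0.3·π_3 + 0.3·π_4
Solving with the normalization constraint gives π = (0.2441, 0.3435, 0.2191, 0.1934).
So the stationary probability of D is 0.2191.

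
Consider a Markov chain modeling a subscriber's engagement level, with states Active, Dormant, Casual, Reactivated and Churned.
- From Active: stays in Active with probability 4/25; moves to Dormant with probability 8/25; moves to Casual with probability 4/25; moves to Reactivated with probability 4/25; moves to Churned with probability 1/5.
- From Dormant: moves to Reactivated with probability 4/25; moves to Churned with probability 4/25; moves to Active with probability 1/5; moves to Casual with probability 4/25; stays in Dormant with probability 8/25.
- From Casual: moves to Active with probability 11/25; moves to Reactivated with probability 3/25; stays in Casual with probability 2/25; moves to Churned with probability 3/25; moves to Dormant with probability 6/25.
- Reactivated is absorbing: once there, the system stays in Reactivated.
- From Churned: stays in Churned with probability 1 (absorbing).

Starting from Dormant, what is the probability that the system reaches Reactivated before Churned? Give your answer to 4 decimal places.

Let h(s) be the probability of absorption at Reactivated starting from transient state s. Then h(Reactivated) = 1 and h(Churned) = 0. By first-step analysis:
h(Active) = 0.16·h(Active) + 0.32·h(Dormant) + 0.16·h(Casual) + 0.16·1 + 0.2·0
h(Dormant) = 0.2·h(Active) + 0.32·h(Dormant) + 0.16·h(Casual) + 0.16·1 + 0.16·0
h(Casual) = 0.44·h(Active) + 0.24·h(Dormant) + 0.08·h(Casual) + 0.12·1 + 0.12·0
Solving: h(Active) = 0.4670, h(Dormant) = 0.4857, h(Casual) = 0.4805.
Starting from Dormant, the probability is 0.4857.

0.4857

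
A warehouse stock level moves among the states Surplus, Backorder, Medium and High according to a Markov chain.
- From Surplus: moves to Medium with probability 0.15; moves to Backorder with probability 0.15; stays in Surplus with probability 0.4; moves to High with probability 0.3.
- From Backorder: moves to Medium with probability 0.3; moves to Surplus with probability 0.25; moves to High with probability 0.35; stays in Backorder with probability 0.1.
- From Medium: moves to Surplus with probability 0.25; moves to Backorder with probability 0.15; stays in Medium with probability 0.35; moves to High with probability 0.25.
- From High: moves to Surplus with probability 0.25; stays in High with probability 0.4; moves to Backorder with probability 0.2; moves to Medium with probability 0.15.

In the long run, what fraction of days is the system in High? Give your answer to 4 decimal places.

Let the stationary distribution be π with π = πP and π_1 + π_2 + π_3 + π_4 = 1.
π_1 = 0.4·π_1 + 0.25·π_2 + 0.25·π_3 + 0.25·π_4
π_2 = 0.15·π_1 + 0.1·π_2 + 0.15·π_3 + 0.2·π_4
π_3 = 0.15·π_1 + 0.3·π_2 + 0.35·π_3 + 0.15·π_4
Solving with the normalization constraint gives π = (0.2941, 0.1586, 0.2172, 0.3301).
So the stationary probability of High is 0.3301.

0.3301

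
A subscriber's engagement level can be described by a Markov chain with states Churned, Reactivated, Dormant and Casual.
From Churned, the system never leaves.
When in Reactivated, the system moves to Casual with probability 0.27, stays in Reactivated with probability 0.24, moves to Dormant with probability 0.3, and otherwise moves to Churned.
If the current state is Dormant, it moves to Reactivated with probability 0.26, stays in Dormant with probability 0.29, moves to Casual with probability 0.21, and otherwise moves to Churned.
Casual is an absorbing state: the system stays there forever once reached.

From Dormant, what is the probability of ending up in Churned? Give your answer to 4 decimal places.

0.5022

Let h(s) be the probability of absorption at Churned starting from transient state s. Then h(Churned) = 1 and h(Casual) = 0. By first-step analysis:
h(Reactivated) = 0.19·1 + 0.24·h(Reactivated) + 0.3·h(Dormant) + 0.27·0
h(Dormant) = 0.24·1 + 0.26·h(Reactivated) + 0.29·h(Dormant) + 0.21·0
Solving: h(Reactivated) = 0.4482, h(Dormant) = 0.5022.
Starting from Dormant, the probability is 0.5022.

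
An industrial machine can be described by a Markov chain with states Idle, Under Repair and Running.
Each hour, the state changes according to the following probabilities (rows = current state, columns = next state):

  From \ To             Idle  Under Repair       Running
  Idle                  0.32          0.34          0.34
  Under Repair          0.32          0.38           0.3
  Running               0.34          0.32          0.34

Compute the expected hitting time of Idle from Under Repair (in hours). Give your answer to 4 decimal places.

Let t(s) be the expected number of hours to first reach Idle from state s, with t(Idle) = 0. Conditioning on the first hour:
t(Under Repair) = 1 + 0.38·t(Under Repair) + 0.3·t(Running)
t(Running) = 1 + 0.32·t(Under Repair) + 0.34·t(Running)
Solving: t(Under Repair) = 3.0651, t(Running) = 3.0013.
Expected hours from Under Repair to Idle: 3.0651.

3.0651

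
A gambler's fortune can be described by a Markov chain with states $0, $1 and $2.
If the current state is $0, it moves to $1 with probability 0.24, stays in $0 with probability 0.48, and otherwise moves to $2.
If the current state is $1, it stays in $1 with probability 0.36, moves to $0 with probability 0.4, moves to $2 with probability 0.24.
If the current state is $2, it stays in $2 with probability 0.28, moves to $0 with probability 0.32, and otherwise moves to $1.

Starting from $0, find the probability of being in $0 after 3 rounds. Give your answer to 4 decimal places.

0.4116

Propagate the distribution vector 3 rounds from $0.
After 0 rounds: (1.0000, 0.0000, 0.0000)
After 1 round: (0.4800, 0.2400, 0.2800)
After 2 rounds: (0.4160, 0.3136, 0.2704)
After 3 rounds: (0.4116, 0.3209, 0.2675)
P(in $0 after 3 rounds) = 0.4116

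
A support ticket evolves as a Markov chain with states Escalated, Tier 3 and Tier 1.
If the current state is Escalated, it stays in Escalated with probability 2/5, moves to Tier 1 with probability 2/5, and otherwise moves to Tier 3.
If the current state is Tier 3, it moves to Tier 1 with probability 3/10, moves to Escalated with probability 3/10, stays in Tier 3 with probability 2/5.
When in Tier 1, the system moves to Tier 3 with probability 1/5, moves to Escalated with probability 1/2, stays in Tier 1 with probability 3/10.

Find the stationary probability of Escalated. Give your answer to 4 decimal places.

Let the stationary distribution be π with π = πP and π_1 + π_2 + π_3 = 1.
π_1 = 0.4·π_1 + 0.3·π_2 + 0.5·π_3
π_2 = 0.2·π_1 + 0.4·π_2 + 0.2·π_3
Solving with the normalization constraint gives π = (0.4091, 0.2500, 0.3409).
So the stationary probability of Escalated is 0.4091.

0.4091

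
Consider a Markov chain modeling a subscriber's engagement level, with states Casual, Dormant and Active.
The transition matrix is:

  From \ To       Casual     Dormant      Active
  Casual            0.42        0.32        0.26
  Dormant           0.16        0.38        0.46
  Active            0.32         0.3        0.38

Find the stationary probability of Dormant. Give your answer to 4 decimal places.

0.3325

Let the stationary distribution be π with π = πP and π_1 + π_2 + π_3 = 1.
π_1 = 0.42·π_1 + 0.16·π_2 + 0.32·π_3
π_2 = 0.32·π_1 + 0.38·π_2 + 0.3·π_3
Solving with the normalization constraint gives π = (0.2964, 0.3325, 0.3710).
So the stationary probability of Dormant is 0.3325.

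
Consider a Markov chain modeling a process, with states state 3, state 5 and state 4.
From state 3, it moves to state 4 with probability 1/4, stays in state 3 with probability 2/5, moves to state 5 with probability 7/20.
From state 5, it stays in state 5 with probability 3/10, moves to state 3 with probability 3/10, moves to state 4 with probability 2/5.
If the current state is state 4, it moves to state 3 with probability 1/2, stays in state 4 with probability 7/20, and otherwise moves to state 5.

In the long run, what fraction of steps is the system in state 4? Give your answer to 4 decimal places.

0.3231

Let the stationary distribution be π with π = πP and π_1 + π_2 + π_3 = 1.
π_1 = 0.4·π_1 + 0.3·π_2 + 0.5·π_3
π_2 = 0.35·π_1 + 0.3·π_2 + 0.15·π_3
Solving with the normalization constraint gives π = (0.4051, 0.2718, 0.3231).
So the stationary probability of state 4 is 0.3231.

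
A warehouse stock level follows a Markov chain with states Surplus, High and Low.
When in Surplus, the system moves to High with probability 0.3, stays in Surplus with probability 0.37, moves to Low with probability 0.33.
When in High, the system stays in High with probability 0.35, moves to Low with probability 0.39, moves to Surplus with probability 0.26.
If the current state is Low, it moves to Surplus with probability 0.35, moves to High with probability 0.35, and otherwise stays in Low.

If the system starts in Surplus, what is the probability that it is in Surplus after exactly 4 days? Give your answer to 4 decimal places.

Propagate the distribution vector 4 days from Surplus.
After 0 days: (1.0000, 0.0000, 0.0000)
After 1 day: (0.3700, 0.3000, 0.3300)
After 2 days: (0.3304, 0.3315, 0.3381)
After 3 days: (0.3268, 0.3335, 0.3397)
After 4 days: (0.3265, 0.3337, 0.3398)
P(in Surplus after 4 days) = 0.3265

0.3265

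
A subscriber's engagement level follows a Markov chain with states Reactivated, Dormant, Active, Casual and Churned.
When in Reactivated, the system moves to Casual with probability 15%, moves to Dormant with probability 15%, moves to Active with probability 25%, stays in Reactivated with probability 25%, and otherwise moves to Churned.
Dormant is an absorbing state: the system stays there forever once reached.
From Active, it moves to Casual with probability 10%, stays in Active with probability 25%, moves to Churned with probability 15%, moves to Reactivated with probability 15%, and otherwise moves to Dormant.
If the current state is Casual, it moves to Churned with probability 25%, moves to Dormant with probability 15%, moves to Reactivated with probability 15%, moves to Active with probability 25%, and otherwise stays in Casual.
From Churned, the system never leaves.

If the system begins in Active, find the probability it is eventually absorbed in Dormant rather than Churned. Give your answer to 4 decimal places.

Let h(s) be the probability of absorption at Dormant starting from transient state s. Then h(Dormant) = 1 and h(Churned) = 0. By first-step analysis:
h(Reactivated) = 0.25·h(Reactivated) + 0.15·1 + 0.25·h(Active) + 0.15·h(Casual) + 0.2·0
h(Active) = 0.15·h(Reactivated) + 0.35·1 + 0.25·h(Active) + 0.1·h(Casual) + 0.15·0
h(Casual) = 0.15·h(Reactivated) + 0.15·1 + 0.25·h(Active) + 0.2·h(Casual) + 0.25·0
Solving: h(Reactivated) = 0.5067, h(Active) = 0.6320, h(Casual) = 0.4800.
Starting from Active, the probability is 0.6320.

0.6320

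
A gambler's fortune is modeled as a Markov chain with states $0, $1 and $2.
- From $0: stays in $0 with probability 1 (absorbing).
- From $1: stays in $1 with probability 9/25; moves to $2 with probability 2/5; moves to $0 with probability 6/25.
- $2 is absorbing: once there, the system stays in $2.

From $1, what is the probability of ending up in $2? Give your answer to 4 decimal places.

0.6250

Let h(s) be the probability of absorption at $2 starting from transient state s. Then h($2) = 1 and h($0) = 0. By first-step analysis:
h($1) = 0.24·0 + 0.36·h($1) + 0.4·1
Solving: h($1) = 0.6250.
Starting from $1, the probability is 0.6250.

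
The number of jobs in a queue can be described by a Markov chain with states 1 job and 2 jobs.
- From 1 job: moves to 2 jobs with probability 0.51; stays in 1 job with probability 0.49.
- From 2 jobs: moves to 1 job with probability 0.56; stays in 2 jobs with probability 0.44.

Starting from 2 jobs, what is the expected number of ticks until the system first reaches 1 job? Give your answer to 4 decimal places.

Let t(s) be the expected number of ticks to first reach 1 job from state s, with t(1 job) = 0. Conditioning on the first tick:
t(2 jobs) = 1 + 0.44·t(2 jobs)
Solving: t(2 jobs) = 1.7857.
Expected ticks from 2 jobs to 1 job: 1.7857.

1.7857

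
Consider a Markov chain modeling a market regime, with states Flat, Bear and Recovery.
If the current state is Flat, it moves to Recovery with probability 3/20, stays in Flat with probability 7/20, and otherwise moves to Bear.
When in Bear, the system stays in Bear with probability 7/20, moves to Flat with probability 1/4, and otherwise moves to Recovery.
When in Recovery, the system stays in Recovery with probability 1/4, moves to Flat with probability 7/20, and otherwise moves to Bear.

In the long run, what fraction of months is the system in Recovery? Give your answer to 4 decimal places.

Let the stationary distribution be π with π = πP and π_1 + π_2 + π_3 = 1.
π_1 = 0.35·π_1 + 0.25·π_2 + 0.35·π_3
π_2 = 0.5·π_1 + 0.35·π_2 + 0.4·π_3
Solving with the normalization constraint gives π = (0.3090, 0.4104, 0.2807).
So the stationary probability of Recovery is 0.2807.

0.2807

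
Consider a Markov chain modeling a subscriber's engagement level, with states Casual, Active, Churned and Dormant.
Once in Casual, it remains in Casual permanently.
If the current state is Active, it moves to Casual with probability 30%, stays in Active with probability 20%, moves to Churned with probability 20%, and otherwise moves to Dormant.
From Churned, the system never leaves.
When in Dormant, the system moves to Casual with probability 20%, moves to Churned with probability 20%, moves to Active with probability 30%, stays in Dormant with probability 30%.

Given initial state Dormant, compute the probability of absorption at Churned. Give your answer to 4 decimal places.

Let h(s) be the probability of absorption at Churned starting from transient state s. Then h(Churned) = 1 and h(Casual) = 0. By first-step analysis:
h(Active) = 0.3·0 + 0.2·h(Active) + 0.2·1 + 0.3·h(Dormant)
h(Dormant) = 0.2·0 + 0.3·h(Active) + 0.2·1 + 0.3·h(Dormant)
Solving: h(Active) = 0.4255, h(Dormant) = 0.4681.
Starting from Dormant, the probability is 0.4681.

0.4681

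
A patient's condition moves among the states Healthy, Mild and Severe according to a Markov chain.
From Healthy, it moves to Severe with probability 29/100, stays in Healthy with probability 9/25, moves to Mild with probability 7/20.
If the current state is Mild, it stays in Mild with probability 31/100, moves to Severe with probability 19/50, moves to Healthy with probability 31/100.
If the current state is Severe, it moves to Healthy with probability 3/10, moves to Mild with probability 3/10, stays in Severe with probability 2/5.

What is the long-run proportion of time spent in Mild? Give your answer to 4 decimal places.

Let the stationary distribution be π with π = πP and π_1 + π_2 + π_3 = 1.
π_1 = 0.36·π_1 + 0.31·π_2 + 0.3·π_3
π_2 = 0.35·π_1 + 0.31·π_2 + 0.3·π_3
Solving with the normalization constraint gives π = (0.3225, 0.3193, 0.3581).
So the stationary probability of Mild is 0.3193.

0.3193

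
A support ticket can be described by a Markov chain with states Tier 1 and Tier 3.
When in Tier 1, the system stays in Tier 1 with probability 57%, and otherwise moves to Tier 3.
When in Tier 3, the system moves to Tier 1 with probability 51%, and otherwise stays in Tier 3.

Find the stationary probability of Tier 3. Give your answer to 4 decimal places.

Let the stationary distribution be π with π = πP and π_1 + π_2 = 1.
π_1 = 0.57·π_1 + 0.51·π_2
Solving with the normalization constraint gives π = (0.5426, 0.4574).
So the stationary probability of Tier 3 is 0.4574.

0.4574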